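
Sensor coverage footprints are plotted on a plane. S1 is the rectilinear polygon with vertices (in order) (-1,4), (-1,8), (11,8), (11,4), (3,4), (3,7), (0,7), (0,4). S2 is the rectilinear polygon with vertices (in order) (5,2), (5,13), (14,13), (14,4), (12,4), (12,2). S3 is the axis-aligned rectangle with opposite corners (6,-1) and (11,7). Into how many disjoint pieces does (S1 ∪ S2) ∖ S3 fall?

(S1 ∪ S2) ∖ S3 is a single connected region.

1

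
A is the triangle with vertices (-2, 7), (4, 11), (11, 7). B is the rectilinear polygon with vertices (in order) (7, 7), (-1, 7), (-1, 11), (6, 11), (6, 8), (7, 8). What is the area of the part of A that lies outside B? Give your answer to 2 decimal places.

|A| = 26, |A∩B| = 19.5238.
|A ∖ B| = |A| − |A∩B| = 26 − 19.5238 = 6.48.

6.48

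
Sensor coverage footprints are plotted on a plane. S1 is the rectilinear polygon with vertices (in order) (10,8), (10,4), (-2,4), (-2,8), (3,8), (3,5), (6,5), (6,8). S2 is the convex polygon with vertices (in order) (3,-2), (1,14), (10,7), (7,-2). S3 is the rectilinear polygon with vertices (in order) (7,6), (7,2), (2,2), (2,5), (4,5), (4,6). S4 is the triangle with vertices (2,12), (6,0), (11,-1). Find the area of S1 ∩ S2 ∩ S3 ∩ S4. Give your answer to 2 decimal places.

2.98

The intersection is the polygon with vertices (6,5), (6,6), (6.154,6), (7,4.778), (7,4), (4.667,4), (4.333,5).
By the shoelace formula its area is 2.98.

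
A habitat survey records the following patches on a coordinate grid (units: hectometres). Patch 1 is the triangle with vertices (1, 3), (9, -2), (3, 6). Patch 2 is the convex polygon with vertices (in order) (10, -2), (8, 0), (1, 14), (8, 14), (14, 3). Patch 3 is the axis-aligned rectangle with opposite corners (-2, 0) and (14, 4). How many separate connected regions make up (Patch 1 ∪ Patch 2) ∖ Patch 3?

4

(Patch 1 ∪ Patch 2) ∖ Patch 3 splits into 4 disjoint pieces (area 2.8333, area 1.7, area 72.2727, area 3.6).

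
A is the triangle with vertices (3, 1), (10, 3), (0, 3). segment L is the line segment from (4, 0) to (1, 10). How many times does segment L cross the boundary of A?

The segment meets the boundary at (3.1,3), (3.645,1.184).

2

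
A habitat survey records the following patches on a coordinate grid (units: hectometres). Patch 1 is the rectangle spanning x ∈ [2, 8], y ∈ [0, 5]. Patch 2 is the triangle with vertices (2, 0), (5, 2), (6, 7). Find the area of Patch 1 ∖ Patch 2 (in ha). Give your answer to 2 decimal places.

24.24

|Patch 1| = 30, |Patch 1∩Patch 2| = 5.7571.
|Patch 1 ∖ Patch 2| = |Patch 1| − |Patch 1∩Patch 2| = 30 − 5.7571 = 24.24.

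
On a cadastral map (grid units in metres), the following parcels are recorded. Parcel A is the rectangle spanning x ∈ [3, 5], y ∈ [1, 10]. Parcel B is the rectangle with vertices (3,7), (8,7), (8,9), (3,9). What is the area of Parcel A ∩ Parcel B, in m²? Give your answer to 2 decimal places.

|Parcel A∩Parcel B|: x∈[3,5], y∈[7,9] → 2·2 = 4.

4.00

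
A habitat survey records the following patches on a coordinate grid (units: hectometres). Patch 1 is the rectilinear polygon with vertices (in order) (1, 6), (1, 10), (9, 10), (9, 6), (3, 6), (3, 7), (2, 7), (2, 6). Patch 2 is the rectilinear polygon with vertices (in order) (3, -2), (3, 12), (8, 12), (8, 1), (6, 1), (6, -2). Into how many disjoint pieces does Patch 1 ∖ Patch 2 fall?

2

Patch 1 ∖ Patch 2 splits into 2 disjoint pieces (area 7, area 4).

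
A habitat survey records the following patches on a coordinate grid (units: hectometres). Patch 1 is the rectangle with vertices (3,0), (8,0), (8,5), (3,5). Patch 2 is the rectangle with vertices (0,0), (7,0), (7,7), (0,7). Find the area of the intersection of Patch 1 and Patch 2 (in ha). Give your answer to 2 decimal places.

20.00

|Patch 1∩Patch 2|: x∈[3,7], y∈[0,5] → 4·5 = 20.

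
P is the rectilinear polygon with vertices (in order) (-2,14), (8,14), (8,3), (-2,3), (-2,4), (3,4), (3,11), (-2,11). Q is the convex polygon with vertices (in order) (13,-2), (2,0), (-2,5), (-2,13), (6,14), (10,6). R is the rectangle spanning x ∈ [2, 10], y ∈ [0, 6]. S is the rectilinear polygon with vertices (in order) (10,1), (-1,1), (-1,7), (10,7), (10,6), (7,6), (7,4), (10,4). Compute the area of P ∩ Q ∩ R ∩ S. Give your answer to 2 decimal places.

14.00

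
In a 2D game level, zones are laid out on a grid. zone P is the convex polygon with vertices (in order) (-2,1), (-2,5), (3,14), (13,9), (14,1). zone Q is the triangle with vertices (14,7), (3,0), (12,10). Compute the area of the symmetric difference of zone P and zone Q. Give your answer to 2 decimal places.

|zone P| = 151.5, |zone Q| = 23.5, |zone P∩zone Q| = 22.2767.
|zone P △ zone Q| = |zone P| + |zone Q| − 2·|zone P∩zone Q| = 151.5 + 23.5 − 44.5534 = 130.45.

130.45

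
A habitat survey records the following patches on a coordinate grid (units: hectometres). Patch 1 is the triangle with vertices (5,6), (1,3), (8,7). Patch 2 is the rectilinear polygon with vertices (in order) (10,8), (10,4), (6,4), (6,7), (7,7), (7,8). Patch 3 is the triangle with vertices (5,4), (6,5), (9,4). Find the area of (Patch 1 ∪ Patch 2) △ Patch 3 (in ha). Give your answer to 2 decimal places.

16.02

|Patch 1 ∪ Patch 2| = 17.0238.
|(Patch 1 ∪ Patch 2) ∩ Patch 3| = 1.5.
|(Patch 1 ∪ Patch 2) △ Patch 3| = 17.0238 + 2 − 3 = 16.02.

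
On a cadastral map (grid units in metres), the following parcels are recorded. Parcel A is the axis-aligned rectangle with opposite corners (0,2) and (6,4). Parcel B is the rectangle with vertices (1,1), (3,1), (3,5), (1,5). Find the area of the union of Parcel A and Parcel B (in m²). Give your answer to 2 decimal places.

By inclusion–exclusion:
Individual areas: |Parcel A| = 12, |Parcel B| = 8.
|Parcel A∩Parcel B|: x∈[1,3], y∈[2,4] → 2·2 = 4.
|Parcel A ∪ Parcel B| = 20 − 4 = 16.00.

16.00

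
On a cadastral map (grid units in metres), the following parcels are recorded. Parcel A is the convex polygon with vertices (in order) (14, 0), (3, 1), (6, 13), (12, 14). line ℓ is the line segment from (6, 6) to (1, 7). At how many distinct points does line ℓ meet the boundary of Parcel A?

The segment meets the boundary at (4.333,6.333).

1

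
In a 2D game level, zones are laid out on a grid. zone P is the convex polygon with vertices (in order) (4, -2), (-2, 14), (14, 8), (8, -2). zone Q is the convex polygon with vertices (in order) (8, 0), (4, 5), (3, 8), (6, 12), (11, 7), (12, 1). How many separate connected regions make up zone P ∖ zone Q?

2

zone P ∖ zone Q splits into 2 disjoint pieces (area 60.2044, area 11.7565).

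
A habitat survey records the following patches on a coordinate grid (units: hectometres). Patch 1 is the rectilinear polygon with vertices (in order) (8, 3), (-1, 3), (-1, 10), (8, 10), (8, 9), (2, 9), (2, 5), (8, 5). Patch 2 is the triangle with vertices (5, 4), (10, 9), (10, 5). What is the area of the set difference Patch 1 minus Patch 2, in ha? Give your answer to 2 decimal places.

|Patch 1| = 39, |Patch 1∩Patch 2| = 1.6.
|Patch 1 ∖ Patch 2| = |Patch 1| − |Patch 1∩Patch 2| = 39 − 1.6 = 37.40.

37.40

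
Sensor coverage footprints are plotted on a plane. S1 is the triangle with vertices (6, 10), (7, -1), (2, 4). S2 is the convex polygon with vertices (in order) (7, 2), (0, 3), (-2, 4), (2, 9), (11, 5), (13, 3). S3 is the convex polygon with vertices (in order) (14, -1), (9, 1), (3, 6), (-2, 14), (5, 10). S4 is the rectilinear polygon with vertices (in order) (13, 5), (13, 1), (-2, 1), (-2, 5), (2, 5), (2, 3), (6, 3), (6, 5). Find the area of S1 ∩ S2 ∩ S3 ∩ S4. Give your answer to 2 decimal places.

The intersection is the polygon with vertices (6.639,2.967), (6,3.5), (6,5), (6.455,5).
By the shoelace formula its area is 0.94.

0.94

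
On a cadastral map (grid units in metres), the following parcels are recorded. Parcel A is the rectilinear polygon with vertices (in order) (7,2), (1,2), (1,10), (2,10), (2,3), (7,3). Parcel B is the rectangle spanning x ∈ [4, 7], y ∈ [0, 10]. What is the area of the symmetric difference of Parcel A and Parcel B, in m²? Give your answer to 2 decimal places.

37.00

|Parcel A| = 13, |Parcel B| = 30, |Parcel A∩Parcel B| = 3.
|Parcel A △ Parcel B| = |Parcel A| + |Parcel B| − 2·|Parcel A∩Parcel B| = 13 + 30 − 6 = 37.00.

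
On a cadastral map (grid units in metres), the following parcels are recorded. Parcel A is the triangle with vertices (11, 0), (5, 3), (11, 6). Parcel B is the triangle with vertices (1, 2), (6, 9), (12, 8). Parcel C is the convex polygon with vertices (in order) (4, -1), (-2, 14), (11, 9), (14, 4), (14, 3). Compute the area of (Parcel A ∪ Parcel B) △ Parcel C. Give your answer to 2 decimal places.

83.65

|Parcel A ∪ Parcel B| = 41.5.
|(Parcel A ∪ Parcel B) ∩ Parcel C| = 38.9238.
|(Parcel A ∪ Parcel B) △ Parcel C| = 41.5 + 120 − 77.8477 = 83.65.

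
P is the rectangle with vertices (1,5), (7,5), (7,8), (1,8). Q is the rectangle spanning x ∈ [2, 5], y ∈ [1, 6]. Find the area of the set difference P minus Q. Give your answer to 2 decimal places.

|P∩Q|: x∈[2,5], y∈[5,6] → 3·1 = 3.
|P| = 18.
|P ∖ Q| = |P| − |P∩Q| = 18 − 3 = 15.00.

15.00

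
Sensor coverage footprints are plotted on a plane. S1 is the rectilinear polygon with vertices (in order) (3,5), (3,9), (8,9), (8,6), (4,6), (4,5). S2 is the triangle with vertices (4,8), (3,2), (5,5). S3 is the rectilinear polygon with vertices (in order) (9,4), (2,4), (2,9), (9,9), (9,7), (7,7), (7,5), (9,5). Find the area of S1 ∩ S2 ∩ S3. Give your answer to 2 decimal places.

1.42

The intersection is the polygon with vertices (4,5), (3.5,5), (4,8), (4.667,6), (4,6).
By the shoelace formula its area is 1.42.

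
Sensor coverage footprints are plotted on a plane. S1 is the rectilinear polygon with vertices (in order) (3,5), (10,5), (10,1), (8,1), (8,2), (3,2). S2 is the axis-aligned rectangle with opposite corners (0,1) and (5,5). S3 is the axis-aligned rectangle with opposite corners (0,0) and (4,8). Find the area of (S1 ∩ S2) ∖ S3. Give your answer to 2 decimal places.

3.00

|S1 ∩ S2| = 6.
|(S1 ∩ S2) ∩ S3| = 3.
|(S1 ∩ S2) ∖ S3| = 6 − 3 = 3.00.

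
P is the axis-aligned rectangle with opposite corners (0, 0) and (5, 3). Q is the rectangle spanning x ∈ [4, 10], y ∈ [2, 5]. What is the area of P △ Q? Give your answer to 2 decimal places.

31.00

|P∩Q|: x∈[4,5], y∈[2,3] → 1·1 = 1.
|P △ Q| = |P| + |Q| − 2·|P∩Q| = 15 + 18 − 2 = 31.00.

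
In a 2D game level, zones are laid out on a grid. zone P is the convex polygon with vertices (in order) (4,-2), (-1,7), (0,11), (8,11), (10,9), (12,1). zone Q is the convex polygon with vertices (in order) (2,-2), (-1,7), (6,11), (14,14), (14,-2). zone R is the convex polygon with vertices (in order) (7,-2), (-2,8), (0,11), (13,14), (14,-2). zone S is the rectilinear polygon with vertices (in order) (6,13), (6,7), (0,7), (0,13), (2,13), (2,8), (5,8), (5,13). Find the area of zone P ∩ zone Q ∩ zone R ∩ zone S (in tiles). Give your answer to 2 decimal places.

9.00

The intersection is the polygon with vertices (2,8.714), (2,8), (5,8), (5,10.429), (6,11), (6,7), (0,7), (0,7.571).
By the shoelace formula its area is 9.00.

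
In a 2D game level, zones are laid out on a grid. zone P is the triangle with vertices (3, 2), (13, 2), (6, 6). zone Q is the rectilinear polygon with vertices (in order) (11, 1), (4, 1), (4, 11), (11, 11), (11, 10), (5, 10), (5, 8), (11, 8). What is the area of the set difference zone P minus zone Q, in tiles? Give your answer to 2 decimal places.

|zone P| = 20, |zone P∩zone Q| = 18.1905.
|zone P ∖ zone Q| = |zone P| − |zone P∩zone Q| = 20 − 18.1905 = 1.81.

1.81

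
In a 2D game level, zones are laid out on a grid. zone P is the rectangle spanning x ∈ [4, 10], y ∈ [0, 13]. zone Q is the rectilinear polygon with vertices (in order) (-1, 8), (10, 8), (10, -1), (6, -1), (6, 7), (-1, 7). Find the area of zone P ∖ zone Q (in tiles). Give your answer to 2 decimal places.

44.00

|zone P| = 78, |zone P∩zone Q| = 34.
|zone P ∖ zone Q| = |zone P| − |zone P∩zone Q| = 78 − 34 = 44.00.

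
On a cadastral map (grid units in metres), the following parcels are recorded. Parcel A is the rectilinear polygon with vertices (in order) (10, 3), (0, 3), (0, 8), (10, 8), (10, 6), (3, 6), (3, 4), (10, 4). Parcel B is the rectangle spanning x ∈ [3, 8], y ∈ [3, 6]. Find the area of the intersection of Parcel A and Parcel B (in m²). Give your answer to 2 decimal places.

5.00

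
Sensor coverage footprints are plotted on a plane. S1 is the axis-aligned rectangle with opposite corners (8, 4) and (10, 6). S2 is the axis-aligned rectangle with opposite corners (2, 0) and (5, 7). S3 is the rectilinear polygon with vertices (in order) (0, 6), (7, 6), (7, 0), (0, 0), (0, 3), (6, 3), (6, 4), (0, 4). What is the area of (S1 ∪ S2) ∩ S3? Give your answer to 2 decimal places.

15.00

|S1 ∪ S2| = 25.
|(S1 ∪ S2) ∩ S3| = 15.00.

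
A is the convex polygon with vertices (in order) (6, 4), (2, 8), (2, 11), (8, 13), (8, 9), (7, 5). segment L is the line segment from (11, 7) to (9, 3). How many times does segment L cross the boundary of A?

The segment lies entirely outside A and never meets its boundary.

0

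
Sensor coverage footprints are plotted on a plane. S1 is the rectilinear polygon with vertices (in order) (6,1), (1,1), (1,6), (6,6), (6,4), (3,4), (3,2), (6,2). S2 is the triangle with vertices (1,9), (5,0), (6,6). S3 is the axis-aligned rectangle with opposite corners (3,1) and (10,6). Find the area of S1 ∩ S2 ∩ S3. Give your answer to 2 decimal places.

6.53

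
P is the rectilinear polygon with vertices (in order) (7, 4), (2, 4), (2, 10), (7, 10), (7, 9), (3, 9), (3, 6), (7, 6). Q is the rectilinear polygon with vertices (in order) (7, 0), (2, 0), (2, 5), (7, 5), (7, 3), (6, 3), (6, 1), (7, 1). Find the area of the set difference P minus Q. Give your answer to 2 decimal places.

|P| = 18, |P∩Q| = 5.
|P ∖ Q| = |P| − |P∩Q| = 18 − 5 = 13.00.

13.00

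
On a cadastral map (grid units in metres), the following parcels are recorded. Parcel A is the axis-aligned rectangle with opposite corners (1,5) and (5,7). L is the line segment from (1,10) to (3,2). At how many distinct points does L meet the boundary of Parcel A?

2

The segment meets the boundary at (1.75,7), (2.25,5).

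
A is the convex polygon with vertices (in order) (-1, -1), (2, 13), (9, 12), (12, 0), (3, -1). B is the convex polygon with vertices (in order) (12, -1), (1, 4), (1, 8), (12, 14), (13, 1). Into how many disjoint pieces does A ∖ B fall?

A ∖ B is a single connected region.

1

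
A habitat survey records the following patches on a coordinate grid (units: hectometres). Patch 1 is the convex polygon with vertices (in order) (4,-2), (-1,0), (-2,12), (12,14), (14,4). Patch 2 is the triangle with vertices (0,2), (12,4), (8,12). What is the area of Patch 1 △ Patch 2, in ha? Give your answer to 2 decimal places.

|Patch 1| = 189, |Patch 2| = 52, |Patch 1∩Patch 2| = 52.
|Patch 1 △ Patch 2| = |Patch 1| + |Patch 2| − 2·|Patch 1∩Patch 2| = 189 + 52 − 104 = 137.00.

137.00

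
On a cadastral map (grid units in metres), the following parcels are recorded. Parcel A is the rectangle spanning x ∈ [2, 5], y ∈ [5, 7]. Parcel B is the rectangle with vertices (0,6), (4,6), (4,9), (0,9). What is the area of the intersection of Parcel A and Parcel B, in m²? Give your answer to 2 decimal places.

2.00

|Parcel A∩Parcel B|: x∈[2,4], y∈[6,7] → 2·1 = 2.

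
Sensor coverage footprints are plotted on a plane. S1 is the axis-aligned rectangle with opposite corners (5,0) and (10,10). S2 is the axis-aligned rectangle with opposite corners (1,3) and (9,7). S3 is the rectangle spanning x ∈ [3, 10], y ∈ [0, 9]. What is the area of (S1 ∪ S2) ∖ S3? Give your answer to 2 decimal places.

|S1 ∪ S2| = 66.
|(S1 ∪ S2) ∩ S3| = 53.
|(S1 ∪ S2) ∖ S3| = 66 − 53 = 13.00.

13.00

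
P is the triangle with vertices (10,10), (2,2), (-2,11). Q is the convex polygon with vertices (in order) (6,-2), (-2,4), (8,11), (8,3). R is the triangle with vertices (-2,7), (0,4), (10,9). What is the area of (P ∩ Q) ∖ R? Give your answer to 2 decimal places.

15.30

|P ∩ Q| = 26.8618.
|(P ∩ Q) ∩ R| = 11.5646.
|(P ∩ Q) ∖ R| = 26.8618 − 11.5646 = 15.30.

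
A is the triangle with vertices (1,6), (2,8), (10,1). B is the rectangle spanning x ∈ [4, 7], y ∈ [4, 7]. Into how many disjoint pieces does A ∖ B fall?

A ∖ B splits into 2 disjoint pieces (area 5.75, area 2.9571).

2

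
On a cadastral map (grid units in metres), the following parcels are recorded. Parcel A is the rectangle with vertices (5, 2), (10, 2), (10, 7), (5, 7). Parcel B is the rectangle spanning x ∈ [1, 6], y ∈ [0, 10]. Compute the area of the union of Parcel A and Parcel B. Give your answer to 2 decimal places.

By inclusion–exclusion:
Individual areas: |Parcel A| = 25, |Parcel B| = 50.
|Parcel A∩Parcel B|: x∈[5,6], y∈[2,7] → 1·5 = 5.
|Parcel A ∪ Parcel B| = 75 − 5 = 70.00.

70.00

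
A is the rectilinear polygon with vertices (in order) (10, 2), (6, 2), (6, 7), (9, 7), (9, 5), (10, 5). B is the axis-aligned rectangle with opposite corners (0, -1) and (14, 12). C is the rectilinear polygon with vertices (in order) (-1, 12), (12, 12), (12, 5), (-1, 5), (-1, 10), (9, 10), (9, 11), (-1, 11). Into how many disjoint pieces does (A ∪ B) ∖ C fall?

2

(A ∪ B) ∖ C splits into 2 disjoint pieces (area 98, area 9).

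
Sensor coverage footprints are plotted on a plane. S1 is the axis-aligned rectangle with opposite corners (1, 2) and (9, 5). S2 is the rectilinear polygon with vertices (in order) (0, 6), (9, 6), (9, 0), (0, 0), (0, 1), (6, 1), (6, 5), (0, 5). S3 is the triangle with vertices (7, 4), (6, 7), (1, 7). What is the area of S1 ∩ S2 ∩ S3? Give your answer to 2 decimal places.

0.58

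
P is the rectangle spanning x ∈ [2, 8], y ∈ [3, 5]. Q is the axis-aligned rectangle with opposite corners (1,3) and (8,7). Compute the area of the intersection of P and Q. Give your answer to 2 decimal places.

12.00

|P∩Q|: x∈[2,8], y∈[3,5] → 6·2 = 12.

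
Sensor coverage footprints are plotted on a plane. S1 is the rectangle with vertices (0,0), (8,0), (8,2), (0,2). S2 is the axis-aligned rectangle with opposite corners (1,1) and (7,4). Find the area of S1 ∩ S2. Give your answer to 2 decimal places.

|S1∩S2|: x∈[1,7], y∈[1,2] → 6·1 = 6.

6.00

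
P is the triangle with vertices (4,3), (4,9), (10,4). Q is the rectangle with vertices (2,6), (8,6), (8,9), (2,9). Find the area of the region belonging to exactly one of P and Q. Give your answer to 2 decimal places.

|P| = 18, |Q| = 18, |P∩Q| = 5.4.
|P △ Q| = |P| + |Q| − 2·|P∩Q| = 18 + 18 − 10.8 = 25.20.

25.20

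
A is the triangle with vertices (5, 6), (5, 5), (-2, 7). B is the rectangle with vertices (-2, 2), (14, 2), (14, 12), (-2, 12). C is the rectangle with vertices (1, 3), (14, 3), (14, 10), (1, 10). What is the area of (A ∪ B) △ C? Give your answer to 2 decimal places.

|A ∪ B| = 160.
|(A ∪ B) ∩ C| = 91.
|(A ∪ B) △ C| = 160 + 91 − 182 = 69.00.

69.00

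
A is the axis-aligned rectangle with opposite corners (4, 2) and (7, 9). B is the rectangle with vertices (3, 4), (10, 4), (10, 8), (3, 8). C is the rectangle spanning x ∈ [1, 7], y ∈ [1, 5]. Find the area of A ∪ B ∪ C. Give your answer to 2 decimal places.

By inclusion–exclusion:
Individual areas: |A| = 21, |B| = 28, |C| = 24.
|A∩B|: x∈[4,7], y∈[4,8] → 3·4 = 12.
|A∩C|: x∈[4,7], y∈[2,5] → 3·3 = 9.
|B∩C|: x∈[3,7], y∈[4,5] → 4·1 = 4.
|A∩B∩C| = 3.
|A ∪ B ∪ C| = 73 − 25 + 3 = 51.00.

51.00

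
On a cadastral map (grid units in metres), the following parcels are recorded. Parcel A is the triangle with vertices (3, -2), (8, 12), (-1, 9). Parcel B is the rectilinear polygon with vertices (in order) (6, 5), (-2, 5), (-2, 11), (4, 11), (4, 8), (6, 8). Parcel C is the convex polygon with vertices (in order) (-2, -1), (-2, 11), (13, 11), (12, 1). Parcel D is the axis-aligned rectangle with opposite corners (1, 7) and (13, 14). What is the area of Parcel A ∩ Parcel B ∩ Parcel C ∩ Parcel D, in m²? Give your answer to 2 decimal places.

The intersection is the polygon with vertices (4,10.667), (4,8), (6,8), (6,7), (1,7), (1,9.667).
By the shoelace formula its area is 11.50.

11.50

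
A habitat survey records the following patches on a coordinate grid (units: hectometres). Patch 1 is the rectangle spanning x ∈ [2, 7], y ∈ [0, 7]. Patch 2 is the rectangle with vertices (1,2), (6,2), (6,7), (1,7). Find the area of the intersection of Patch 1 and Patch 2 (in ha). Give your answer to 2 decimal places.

20.00

|Patch 1∩Patch 2|: x∈[2,6], y∈[2,7] → 4·5 = 20.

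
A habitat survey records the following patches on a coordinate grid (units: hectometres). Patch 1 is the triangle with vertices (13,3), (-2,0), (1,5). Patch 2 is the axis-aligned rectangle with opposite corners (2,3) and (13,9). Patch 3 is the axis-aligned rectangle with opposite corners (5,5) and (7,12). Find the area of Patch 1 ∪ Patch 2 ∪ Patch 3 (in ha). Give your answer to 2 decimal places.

By inclusion–exclusion:
Individual areas: |Patch 1| = 33, |Patch 2| = 66, |Patch 3| = 14.
|Patch 1∩Patch 2| = 10.0833.
|Patch 1∩Patch 3| = 0.
|Patch 2∩Patch 3|: x∈[5,7], y∈[5,9] → 2·4 = 8.
|Patch 1∩Patch 2∩Patch 3| = 0.
|Patch 1 ∪ Patch 2 ∪ Patch 3| = 113 − 18.0833 + 0 = 94.92.

94.92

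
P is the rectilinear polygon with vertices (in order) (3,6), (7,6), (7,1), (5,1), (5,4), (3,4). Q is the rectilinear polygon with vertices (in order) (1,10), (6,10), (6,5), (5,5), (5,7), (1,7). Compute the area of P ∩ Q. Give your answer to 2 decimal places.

1.00

The intersection is the polygon with vertices (6,6), (6,5), (5,5), (5,6).
By the shoelace formula its area is 1.00.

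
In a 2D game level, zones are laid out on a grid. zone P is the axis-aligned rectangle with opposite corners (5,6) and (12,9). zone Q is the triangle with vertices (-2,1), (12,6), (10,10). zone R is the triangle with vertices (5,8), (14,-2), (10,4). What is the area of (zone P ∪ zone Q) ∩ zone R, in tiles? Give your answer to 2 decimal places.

The region (zone P ∪ zone Q) ∩ zone R is the polygon with vertices (8.065,4.595), (5,8), (8.889,4.889).
By the shoelace formula its area is 1.85.

1.85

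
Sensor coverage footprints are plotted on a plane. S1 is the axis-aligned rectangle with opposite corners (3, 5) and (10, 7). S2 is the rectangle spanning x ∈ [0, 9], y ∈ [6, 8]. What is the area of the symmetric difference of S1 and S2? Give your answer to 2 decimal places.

20.00

|S1∩S2|: x∈[3,9], y∈[6,7] → 6·1 = 6.
|S1 △ S2| = |S1| + |S2| − 2·|S1∩S2| = 14 + 18 − 12 = 20.00.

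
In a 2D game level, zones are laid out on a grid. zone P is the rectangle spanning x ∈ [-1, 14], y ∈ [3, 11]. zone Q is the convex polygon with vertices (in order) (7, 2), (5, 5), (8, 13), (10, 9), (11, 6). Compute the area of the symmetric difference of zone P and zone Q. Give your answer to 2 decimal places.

|zone P| = 120, |zone Q| = 33.5, |zone P∩zone Q| = 30.9167.
|zone P △ zone Q| = |zone P| + |zone Q| − 2·|zone P∩zone Q| = 120 + 33.5 − 61.8333 = 91.67.

91.67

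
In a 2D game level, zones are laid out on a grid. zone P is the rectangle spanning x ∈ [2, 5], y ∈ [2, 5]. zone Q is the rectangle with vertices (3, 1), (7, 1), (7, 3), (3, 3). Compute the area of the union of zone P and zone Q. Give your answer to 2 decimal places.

15.00

By inclusion–exclusion:
Individual areas: |zone P| = 9, |zone Q| = 8.
|zone P∩zone Q|: x∈[3,5], y∈[2,3] → 2·1 = 2.
|zone P ∪ zone Q| = 17 − 2 = 15.00.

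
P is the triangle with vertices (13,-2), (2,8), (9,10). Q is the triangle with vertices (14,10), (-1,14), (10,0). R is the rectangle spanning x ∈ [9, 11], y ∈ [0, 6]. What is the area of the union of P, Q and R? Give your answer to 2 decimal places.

By inclusion–exclusion:
Individual areas: |P| = 46, |Q| = 83, |R| = 12.
|P∩Q| = 35.9497.
|P∩R| = 9.8606.
|Q∩R| = 10.1136.
|P∩Q∩R| = 8.8239.
|P ∪ Q ∪ R| = 141 − 55.9239 + 8.8239 = 93.90.

93.90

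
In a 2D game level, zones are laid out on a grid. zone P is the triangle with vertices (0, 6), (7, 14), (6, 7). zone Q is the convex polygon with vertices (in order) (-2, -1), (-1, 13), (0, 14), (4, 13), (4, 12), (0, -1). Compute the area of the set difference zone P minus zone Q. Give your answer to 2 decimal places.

16.82

|zone P| = 20.5, |zone P∩zone Q| = 3.6812.
|zone P ∖ zone Q| = |zone P| − |zone P∩zone Q| = 20.5 − 3.6812 = 16.82.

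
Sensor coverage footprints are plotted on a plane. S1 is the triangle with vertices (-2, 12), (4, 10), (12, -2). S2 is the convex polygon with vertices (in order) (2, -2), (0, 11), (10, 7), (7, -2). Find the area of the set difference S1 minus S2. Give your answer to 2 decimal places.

6.58

|S1| = 28, |S1∩S2| = 21.4205.
|S1 ∖ S2| = |S1| − |S1∩S2| = 28 − 21.4205 = 6.58.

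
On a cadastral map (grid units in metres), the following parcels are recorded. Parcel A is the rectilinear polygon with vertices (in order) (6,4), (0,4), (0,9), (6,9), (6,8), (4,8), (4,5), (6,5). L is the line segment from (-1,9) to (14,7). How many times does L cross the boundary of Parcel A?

The segment meets the boundary at (6,8.067), (0,8.867).

2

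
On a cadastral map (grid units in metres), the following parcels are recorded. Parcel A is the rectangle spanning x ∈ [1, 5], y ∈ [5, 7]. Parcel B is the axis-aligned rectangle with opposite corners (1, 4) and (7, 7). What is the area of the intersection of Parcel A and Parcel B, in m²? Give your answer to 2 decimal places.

8.00

|Parcel A∩Parcel B|: x∈[1,5], y∈[5,7] → 4·2 = 8.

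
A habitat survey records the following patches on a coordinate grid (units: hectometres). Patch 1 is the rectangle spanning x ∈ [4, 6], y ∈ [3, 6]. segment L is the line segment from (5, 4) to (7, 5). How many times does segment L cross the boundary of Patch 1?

1

The segment meets the boundary at (6,4.5).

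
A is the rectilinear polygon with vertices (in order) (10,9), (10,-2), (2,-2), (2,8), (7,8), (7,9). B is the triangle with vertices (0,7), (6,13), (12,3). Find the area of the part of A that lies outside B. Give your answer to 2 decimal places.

|A| = 83, |A∩B| = 24.8667.
|A ∖ B| = |A| − |A∩B| = 83 − 24.8667 = 58.13.

58.13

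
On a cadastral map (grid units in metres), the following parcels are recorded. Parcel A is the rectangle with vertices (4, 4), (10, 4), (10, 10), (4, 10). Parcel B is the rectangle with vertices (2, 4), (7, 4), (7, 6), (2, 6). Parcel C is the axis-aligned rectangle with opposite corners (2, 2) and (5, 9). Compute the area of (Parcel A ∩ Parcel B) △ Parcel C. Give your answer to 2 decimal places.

|Parcel A ∩ Parcel B| = 6.
|(Parcel A ∩ Parcel B) ∩ Parcel C| = 2.
|(Parcel A ∩ Parcel B) △ Parcel C| = 6 + 21 − 4 = 23.00.

23.00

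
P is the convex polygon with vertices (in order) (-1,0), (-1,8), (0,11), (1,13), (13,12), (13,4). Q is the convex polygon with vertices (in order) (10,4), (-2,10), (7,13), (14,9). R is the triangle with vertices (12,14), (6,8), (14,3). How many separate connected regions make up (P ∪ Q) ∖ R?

2

(P ∪ Q) ∖ R splits into 2 disjoint pieces (area 109.5907, area 1.9998).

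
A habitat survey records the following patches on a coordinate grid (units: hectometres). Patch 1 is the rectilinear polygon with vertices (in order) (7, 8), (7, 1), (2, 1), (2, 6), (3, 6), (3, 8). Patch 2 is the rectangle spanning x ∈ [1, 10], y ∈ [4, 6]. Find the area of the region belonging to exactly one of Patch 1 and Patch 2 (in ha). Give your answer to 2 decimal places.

|Patch 1| = 33, |Patch 2| = 18, |Patch 1∩Patch 2| = 10.
|Patch 1 △ Patch 2| = |Patch 1| + |Patch 2| − 2·|Patch 1∩Patch 2| = 33 + 18 − 20 = 31.00.

31.00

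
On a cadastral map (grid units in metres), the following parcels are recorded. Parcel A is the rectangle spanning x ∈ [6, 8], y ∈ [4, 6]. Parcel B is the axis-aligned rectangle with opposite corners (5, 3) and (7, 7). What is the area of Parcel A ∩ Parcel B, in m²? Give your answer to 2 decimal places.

2.00

|Parcel A∩Parcel B|: x∈[6,7], y∈[4,6] → 1·2 = 2.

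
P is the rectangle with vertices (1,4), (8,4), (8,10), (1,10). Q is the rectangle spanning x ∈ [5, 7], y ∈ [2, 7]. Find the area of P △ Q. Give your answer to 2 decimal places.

|P∩Q|: x∈[5,7], y∈[4,7] → 2·3 = 6.
|P △ Q| = |P| + |Q| − 2·|P∩Q| = 42 + 10 − 12 = 40.00.

40.00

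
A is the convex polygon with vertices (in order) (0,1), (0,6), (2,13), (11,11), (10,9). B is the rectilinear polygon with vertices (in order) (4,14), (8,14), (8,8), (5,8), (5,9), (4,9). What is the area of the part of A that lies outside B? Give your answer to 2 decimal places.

|A| = 67, |A∩B| = 15.4444.
|A ∖ B| = |A| − |A∩B| = 67 − 15.4444 = 51.56.

51.56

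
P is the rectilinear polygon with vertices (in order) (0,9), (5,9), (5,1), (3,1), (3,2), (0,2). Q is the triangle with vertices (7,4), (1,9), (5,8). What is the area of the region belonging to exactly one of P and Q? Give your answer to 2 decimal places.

34.67

|P| = 37, |Q| = 7, |P∩Q| = 4.6667.
|P △ Q| = |P| + |Q| − 2·|P∩Q| = 37 + 7 − 9.3333 = 34.67.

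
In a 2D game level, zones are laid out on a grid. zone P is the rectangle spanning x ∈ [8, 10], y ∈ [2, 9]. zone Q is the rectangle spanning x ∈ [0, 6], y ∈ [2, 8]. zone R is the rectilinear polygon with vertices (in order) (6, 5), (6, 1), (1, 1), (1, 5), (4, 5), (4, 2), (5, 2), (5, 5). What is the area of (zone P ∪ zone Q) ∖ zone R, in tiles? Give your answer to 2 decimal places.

|zone P ∪ zone Q| = 50.
|(zone P ∪ zone Q) ∩ zone R| = 12.
|(zone P ∪ zone Q) ∖ zone R| = 50 − 12 = 38.00.

38.00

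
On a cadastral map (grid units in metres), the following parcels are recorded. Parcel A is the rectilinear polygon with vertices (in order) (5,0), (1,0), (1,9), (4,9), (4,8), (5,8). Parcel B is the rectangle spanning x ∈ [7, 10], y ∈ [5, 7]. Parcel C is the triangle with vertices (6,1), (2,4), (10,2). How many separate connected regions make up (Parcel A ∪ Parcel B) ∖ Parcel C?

(Parcel A ∪ Parcel B) ∖ Parcel C splits into 2 disjoint pieces (area 32.75, area 6).

2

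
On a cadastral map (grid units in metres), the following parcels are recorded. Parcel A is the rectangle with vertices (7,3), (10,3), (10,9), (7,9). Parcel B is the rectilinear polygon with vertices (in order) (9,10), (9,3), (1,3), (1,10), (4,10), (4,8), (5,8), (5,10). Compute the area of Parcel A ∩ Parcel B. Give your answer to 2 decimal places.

12.00

The intersection is the polygon with vertices (7,9), (9,9), (9,3), (7,3).
By the shoelace formula its area is 12.00.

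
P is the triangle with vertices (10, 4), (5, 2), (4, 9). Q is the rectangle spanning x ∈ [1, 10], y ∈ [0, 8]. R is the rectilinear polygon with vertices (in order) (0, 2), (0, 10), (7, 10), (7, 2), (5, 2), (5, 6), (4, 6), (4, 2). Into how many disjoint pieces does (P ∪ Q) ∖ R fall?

(P ∪ Q) ∖ R is a single connected region.

1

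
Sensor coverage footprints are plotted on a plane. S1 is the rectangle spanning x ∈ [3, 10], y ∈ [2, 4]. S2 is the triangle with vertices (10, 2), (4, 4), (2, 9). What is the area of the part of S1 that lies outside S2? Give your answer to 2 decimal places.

10.29

|S1| = 14, |S1∩S2| = 3.7143.
|S1 ∖ S2| = |S1| − |S1∩S2| = 14 − 3.7143 = 10.29.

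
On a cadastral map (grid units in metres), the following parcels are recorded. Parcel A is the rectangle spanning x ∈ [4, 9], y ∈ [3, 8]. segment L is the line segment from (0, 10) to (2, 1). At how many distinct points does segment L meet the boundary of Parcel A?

0

The segment lies entirely outside Parcel A and never meets its boundary.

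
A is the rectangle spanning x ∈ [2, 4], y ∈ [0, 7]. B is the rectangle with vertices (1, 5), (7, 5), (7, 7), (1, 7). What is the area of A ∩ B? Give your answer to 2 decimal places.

4.00

|A∩B|: x∈[2,4], y∈[5,7] → 2·2 = 4.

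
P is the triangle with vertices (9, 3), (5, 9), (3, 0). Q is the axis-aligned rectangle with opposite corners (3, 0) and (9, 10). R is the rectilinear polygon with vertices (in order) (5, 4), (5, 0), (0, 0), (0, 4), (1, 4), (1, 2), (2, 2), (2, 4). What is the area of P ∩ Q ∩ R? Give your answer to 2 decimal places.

5.22

The intersection is the polygon with vertices (3,0), (3.889,4), (5,4), (5,1).
By the shoelace formula its area is 5.22.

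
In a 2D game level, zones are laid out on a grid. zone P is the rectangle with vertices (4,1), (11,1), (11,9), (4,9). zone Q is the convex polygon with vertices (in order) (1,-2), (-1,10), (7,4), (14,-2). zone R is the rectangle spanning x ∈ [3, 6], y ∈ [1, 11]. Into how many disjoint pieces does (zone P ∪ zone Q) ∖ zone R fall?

1

(zone P ∪ zone Q) ∖ zone R is a single connected region.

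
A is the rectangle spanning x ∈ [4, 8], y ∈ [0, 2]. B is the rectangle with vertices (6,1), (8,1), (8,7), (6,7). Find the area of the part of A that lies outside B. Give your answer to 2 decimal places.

6.00

|A∩B|: x∈[6,8], y∈[1,2] → 2·1 = 2.
|A| = 8.
|A ∖ B| = |A| − |A∩B| = 8 − 2 = 6.00.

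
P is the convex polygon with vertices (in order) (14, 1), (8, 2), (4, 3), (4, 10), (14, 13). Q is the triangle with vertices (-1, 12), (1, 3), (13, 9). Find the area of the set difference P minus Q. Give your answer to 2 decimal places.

67.91

|P| = 96, |P∩Q| = 28.0903.
|P ∖ Q| = |P| − |P∩Q| = 96 − 28.0903 = 67.91.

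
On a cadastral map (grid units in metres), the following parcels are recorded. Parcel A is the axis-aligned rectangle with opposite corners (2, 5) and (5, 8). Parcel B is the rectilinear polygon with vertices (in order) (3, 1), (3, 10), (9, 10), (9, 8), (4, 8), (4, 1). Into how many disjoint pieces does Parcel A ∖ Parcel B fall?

2

Parcel A ∖ Parcel B splits into 2 disjoint pieces (area 3, area 3).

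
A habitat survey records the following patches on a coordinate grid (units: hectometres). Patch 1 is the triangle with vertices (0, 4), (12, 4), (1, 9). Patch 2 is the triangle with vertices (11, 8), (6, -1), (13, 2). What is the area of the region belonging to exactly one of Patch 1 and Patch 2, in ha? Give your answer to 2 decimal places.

50.23

|Patch 1| = 30, |Patch 2| = 24, |Patch 1∩Patch 2| = 1.884.
|Patch 1 △ Patch 2| = |Patch 1| + |Patch 2| − 2·|Patch 1∩Patch 2| = 30 + 24 − 3.7679 = 50.23.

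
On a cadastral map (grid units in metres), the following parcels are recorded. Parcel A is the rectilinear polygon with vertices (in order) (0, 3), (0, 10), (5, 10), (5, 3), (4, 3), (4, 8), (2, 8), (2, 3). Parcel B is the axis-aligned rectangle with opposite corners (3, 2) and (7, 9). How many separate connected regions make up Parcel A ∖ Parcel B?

Parcel A ∖ Parcel B is a single connected region.

1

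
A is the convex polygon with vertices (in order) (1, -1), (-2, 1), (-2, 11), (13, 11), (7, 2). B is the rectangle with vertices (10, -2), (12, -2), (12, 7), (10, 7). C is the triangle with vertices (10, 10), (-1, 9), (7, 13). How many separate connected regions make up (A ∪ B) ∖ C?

1

(A ∪ B) ∖ C is a single connected region.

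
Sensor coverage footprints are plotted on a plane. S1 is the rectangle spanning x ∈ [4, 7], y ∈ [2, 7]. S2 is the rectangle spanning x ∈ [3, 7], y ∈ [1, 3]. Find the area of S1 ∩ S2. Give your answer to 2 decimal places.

|S1∩S2|: x∈[4,7], y∈[2,3] → 3·1 = 3.

3.00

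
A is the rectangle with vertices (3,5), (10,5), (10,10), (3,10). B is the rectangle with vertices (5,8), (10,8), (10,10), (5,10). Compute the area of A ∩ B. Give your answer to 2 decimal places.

10.00

|A∩B|: x∈[5,10], y∈[8,10] → 5·2 = 10.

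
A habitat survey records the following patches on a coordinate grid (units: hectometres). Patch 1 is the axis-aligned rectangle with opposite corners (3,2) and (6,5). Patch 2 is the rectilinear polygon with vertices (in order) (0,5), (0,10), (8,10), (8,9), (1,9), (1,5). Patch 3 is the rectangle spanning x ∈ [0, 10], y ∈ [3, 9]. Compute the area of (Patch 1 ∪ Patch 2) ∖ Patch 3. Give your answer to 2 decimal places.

11.00

|Patch 1 ∪ Patch 2| = 21.
|(Patch 1 ∪ Patch 2) ∩ Patch 3| = 10.
|(Patch 1 ∪ Patch 2) ∖ Patch 3| = 21 − 10 = 11.00.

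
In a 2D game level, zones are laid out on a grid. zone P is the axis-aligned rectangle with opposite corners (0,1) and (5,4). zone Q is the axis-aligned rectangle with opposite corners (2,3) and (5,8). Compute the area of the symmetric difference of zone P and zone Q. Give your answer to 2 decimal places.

|zone P∩zone Q|: x∈[2,5], y∈[3,4] → 3·1 = 3.
|zone P △ zone Q| = |zone P| + |zone Q| − 2·|zone P∩zone Q| = 15 + 15 − 6 = 24.00.

24.00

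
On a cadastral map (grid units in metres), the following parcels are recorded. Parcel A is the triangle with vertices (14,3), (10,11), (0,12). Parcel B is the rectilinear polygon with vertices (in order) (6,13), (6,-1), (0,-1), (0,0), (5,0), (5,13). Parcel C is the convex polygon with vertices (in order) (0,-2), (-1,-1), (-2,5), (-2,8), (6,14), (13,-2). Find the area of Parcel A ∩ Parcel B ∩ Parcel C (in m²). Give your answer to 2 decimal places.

2.99

The intersection is the polygon with vertices (6,8.143), (5,8.786), (5,11.5), (6,11.4).
By the shoelace formula its area is 2.99.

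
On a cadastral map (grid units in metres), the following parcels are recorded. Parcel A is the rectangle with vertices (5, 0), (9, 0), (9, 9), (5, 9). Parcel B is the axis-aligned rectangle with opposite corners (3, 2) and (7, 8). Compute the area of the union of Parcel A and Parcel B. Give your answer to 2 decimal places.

By inclusion–exclusion:
Individual areas: |Parcel A| = 36, |Parcel B| = 24.
|Parcel A∩Parcel B|: x∈[5,7], y∈[2,8] → 2·6 = 12.
|Parcel A ∪ Parcel B| = 60 − 12 = 48.00.

48.00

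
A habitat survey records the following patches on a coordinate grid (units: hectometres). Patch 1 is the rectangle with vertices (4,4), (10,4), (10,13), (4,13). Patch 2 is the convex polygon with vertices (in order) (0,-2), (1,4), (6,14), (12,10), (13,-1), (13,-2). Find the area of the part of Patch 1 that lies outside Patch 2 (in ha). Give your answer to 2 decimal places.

4.33

|Patch 1| = 54, |Patch 1∩Patch 2| = 49.6667.
|Patch 1 ∖ Patch 2| = |Patch 1| − |Patch 1∩Patch 2| = 54 − 49.6667 = 4.33.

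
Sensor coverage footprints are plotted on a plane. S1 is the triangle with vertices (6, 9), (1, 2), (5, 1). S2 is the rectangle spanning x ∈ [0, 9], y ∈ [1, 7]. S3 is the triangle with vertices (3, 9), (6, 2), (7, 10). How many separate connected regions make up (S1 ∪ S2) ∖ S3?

(S1 ∪ S2) ∖ S3 is a single connected region.

1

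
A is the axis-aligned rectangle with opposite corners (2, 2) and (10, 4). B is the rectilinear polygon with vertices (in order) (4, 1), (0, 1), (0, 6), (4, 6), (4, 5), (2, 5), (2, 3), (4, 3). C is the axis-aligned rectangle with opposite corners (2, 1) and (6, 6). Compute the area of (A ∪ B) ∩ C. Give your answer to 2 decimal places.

12.00

|A ∪ B| = 30.
|(A ∪ B) ∩ C| = 12.00.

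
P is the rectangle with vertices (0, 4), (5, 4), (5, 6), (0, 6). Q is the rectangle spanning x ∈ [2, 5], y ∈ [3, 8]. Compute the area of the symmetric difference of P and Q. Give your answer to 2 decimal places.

13.00

|P∩Q|: x∈[2,5], y∈[4,6] → 3·2 = 6.
|P △ Q| = |P| + |Q| − 2·|P∩Q| = 10 + 15 − 12 = 13.00.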